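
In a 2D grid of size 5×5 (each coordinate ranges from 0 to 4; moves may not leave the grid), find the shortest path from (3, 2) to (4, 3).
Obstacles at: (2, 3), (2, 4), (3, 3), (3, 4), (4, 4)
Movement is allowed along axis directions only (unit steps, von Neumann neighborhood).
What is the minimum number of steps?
2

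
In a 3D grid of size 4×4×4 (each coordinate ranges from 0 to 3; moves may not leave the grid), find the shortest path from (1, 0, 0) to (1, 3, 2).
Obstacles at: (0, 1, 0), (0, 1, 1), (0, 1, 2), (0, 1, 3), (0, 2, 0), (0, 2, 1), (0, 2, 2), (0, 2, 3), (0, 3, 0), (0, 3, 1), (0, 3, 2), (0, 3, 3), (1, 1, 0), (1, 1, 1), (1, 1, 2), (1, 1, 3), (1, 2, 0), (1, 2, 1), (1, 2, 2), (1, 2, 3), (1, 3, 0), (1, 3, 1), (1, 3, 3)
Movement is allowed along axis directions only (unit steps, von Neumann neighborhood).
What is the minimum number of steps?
7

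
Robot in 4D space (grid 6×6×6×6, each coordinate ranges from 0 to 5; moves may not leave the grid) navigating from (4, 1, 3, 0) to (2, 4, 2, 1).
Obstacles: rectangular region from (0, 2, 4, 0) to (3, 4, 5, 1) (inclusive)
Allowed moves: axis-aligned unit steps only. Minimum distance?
7
(one shortest path: (4, 1, 3, 0) → (3, 1, 3, 0) → (2, 1, 3, 0) → (2, 2, 3, 0) → (2, 3, 3, 0) → (2, 4, 3, 0) → (2, 4, 2, 0) → (2, 4, 2, 1))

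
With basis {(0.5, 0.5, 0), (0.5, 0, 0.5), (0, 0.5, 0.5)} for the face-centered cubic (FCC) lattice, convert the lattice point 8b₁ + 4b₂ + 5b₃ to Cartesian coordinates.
(6, 6.5, 4.5)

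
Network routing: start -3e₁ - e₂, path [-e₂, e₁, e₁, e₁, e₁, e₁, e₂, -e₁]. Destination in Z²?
(1, -1)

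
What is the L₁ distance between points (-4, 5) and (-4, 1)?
4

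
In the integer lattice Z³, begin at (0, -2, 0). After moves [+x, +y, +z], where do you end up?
(1, -1, 1)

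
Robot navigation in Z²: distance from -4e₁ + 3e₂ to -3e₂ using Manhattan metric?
10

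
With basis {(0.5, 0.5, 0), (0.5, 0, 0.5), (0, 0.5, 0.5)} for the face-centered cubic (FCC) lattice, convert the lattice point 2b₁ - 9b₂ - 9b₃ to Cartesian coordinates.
(-3.5, -3.5, -9)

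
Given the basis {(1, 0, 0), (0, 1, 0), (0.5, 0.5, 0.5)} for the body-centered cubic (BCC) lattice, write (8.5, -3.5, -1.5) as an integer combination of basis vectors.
10b₁ - 2b₂ - 3b₃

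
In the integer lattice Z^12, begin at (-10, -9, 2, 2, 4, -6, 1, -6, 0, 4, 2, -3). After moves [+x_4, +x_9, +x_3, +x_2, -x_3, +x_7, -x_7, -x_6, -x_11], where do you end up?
(-10, -8, 2, 3, 4, -7, 1, -6, 1, 4, 1, -3)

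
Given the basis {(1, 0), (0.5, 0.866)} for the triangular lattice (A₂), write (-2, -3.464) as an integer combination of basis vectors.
-4b₂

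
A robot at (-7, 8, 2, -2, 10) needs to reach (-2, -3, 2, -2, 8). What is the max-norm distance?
11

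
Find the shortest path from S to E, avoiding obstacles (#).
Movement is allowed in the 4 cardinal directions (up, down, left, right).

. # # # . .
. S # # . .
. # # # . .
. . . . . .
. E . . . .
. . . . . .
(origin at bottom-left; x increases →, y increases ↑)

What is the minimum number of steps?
5
(one shortest path: (1, 4) → (0, 4) → (0, 3) → (0, 2) → (1, 2) → (1, 1))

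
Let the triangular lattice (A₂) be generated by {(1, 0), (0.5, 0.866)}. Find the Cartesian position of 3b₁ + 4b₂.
(5, 3.464)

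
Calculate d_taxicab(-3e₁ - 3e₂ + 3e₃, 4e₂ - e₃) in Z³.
14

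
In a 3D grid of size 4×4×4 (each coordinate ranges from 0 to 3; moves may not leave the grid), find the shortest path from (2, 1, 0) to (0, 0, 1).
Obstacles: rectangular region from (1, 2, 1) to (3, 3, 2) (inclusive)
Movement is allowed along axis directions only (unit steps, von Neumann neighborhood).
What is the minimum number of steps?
4
(one shortest path: (2, 1, 0) → (1, 1, 0) → (0, 1, 0) → (0, 0, 0) → (0, 0, 1))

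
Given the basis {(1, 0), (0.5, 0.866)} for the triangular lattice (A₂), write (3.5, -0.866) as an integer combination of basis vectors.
4b₁ - b₂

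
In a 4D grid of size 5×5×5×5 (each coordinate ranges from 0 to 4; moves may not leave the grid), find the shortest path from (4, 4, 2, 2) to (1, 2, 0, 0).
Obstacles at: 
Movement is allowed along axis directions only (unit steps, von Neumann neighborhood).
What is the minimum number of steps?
9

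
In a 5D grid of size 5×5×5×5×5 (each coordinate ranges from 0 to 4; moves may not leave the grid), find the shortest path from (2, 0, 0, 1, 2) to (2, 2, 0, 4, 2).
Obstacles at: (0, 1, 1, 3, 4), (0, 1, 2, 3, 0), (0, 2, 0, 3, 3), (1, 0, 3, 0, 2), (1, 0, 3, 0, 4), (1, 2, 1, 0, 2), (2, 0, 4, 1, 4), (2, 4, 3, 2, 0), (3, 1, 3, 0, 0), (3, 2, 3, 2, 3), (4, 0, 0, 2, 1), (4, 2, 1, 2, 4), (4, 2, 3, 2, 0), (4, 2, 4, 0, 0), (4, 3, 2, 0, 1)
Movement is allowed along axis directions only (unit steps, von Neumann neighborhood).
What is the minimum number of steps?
5
(one shortest path: (2, 0, 0, 1, 2) → (2, 1, 0, 1, 2) → (2, 2, 0, 1, 2) → (2, 2, 0, 2, 2) → (2, 2, 0, 3, 2) → (2, 2, 0, 4, 2))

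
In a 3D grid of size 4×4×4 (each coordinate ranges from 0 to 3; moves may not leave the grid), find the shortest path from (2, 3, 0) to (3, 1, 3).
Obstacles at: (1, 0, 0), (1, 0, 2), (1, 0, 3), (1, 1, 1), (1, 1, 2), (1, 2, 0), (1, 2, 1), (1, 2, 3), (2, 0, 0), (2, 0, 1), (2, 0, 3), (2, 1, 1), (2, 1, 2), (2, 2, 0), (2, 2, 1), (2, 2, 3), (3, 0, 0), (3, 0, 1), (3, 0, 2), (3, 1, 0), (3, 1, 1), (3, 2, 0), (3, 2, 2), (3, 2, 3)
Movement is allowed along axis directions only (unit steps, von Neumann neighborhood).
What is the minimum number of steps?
10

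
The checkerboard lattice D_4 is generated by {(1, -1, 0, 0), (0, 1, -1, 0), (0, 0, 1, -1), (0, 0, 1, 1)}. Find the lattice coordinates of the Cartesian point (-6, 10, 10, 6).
-6b₁ + 4b₂ + 4b₃ + 10b₄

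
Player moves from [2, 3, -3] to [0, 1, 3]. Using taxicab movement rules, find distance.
10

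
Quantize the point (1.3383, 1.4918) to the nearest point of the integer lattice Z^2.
(1, 1)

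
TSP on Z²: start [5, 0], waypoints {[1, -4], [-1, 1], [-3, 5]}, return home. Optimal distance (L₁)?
34
(one optimal route: (5, 0) → (1, -4) → (-1, 1) → (-3, 5) → (5, 0))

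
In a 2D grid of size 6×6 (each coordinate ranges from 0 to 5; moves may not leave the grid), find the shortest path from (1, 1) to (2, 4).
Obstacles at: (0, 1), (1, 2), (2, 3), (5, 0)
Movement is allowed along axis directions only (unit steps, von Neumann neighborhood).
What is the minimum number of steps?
6
(one shortest path: (1, 1) → (2, 1) → (3, 1) → (3, 2) → (3, 3) → (3, 4) → (2, 4))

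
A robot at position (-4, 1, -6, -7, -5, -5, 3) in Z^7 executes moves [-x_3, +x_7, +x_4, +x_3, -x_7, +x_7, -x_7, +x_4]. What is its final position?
(-4, 1, -6, -5, -5, -5, 3)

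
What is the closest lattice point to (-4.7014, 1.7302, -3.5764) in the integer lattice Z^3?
(-5, 2, -4)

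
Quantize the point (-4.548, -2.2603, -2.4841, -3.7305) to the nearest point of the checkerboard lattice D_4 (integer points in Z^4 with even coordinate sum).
(-5, -2, -3, -4)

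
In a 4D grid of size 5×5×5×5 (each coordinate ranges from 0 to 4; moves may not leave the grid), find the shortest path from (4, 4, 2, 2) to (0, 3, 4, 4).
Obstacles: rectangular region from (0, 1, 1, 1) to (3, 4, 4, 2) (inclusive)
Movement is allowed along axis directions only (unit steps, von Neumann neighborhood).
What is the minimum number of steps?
9
(one shortest path: (4, 4, 2, 2) → (4, 3, 2, 2) → (4, 3, 3, 2) → (4, 3, 4, 2) → (4, 3, 4, 3) → (3, 3, 4, 3) → (2, 3, 4, 3) → (1, 3, 4, 3) → (0, 3, 4, 3) → (0, 3, 4, 4))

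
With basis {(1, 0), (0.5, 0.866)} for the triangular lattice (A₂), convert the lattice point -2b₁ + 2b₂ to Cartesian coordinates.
(-1, 1.732)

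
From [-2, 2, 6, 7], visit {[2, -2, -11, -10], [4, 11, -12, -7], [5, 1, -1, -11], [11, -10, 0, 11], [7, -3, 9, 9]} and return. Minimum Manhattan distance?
164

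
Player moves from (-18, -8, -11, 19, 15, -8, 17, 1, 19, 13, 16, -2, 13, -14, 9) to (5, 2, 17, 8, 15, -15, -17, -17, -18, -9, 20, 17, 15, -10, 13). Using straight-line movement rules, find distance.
73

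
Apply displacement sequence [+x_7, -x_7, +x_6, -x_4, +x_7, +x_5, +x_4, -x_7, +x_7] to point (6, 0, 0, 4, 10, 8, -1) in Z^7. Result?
(6, 0, 0, 4, 11, 9, 0)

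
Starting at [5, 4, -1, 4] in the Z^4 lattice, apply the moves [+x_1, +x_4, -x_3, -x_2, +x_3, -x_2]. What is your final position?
(6, 2, -1, 5)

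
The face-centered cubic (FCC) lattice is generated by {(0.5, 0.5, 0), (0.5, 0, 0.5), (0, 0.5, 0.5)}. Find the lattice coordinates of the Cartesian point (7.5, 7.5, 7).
8b₁ + 7b₂ + 7b₃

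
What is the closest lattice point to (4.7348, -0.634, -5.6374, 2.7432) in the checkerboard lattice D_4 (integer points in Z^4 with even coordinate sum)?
(5, 0, -6, 3)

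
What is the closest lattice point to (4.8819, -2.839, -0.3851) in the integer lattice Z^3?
(5, -3, 0)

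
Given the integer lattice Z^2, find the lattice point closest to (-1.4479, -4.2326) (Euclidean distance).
(-1, -4)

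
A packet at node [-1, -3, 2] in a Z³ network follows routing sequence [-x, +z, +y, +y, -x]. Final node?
(-3, -1, 3)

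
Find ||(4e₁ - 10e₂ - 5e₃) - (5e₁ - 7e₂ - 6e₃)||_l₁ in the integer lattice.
5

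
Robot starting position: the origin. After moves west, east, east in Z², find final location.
(1, 0)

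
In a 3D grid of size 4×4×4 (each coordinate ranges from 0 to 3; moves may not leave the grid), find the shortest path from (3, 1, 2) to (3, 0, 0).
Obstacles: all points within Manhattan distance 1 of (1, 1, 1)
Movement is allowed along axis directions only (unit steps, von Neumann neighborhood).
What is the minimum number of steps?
3
(one shortest path: (3, 1, 2) → (3, 0, 2) → (3, 0, 1) → (3, 0, 0))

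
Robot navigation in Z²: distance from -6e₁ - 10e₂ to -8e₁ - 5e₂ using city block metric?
7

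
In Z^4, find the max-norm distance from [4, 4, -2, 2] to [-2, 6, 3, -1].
6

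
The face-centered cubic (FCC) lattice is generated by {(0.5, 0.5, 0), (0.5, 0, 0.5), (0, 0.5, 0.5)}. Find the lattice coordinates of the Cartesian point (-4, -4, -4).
-4b₁ - 4b₂ - 4b₃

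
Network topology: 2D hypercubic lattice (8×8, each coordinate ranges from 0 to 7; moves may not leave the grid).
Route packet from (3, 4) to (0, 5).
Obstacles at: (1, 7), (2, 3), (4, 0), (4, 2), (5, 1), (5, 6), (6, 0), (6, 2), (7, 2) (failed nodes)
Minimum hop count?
4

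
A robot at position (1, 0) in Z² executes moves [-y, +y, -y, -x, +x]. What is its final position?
(1, -1)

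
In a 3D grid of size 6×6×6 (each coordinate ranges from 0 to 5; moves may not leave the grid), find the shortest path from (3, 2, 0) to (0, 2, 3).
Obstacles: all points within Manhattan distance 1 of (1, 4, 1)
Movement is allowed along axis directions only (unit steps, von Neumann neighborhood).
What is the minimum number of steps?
6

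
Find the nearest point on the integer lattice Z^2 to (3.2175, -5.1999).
(3, -5)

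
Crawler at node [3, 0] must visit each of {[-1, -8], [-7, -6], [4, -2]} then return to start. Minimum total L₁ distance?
38
(one optimal route: (3, 0) → (-1, -8) → (-7, -6) → (4, -2) → (3, 0))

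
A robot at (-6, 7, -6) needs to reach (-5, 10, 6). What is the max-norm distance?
12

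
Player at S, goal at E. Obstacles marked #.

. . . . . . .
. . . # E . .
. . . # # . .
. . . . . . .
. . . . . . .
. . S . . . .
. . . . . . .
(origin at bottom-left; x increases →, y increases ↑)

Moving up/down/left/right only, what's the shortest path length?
8
(one shortest path: (2, 1) → (3, 1) → (4, 1) → (5, 1) → (5, 2) → (5, 3) → (5, 4) → (5, 5) → (4, 5))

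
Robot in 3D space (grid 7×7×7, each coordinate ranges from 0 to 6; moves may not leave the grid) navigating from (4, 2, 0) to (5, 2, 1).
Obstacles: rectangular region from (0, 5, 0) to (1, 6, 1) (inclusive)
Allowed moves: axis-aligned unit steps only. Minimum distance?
2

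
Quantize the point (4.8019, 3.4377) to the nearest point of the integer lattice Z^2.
(5, 3)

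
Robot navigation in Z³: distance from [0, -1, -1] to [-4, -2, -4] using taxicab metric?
8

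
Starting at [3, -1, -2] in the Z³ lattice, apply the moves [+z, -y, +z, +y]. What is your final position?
(3, -1, 0)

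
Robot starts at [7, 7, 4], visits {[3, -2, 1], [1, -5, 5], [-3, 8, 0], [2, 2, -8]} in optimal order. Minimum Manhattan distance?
57
(one optimal route: (7, 7, 4) → (-3, 8, 0) → (2, 2, -8) → (3, -2, 1) → (1, -5, 5))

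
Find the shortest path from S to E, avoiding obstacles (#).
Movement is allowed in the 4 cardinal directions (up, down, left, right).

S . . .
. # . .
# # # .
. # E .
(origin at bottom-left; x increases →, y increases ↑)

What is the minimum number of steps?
7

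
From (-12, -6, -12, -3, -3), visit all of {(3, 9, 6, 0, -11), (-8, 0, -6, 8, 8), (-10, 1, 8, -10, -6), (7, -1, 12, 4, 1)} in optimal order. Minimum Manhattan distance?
157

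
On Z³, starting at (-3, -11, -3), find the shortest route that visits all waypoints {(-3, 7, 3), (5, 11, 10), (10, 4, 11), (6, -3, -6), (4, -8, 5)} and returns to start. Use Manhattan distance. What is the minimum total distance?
118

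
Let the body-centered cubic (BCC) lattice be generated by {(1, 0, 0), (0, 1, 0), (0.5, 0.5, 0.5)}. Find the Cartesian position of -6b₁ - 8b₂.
(-6, -8, 0)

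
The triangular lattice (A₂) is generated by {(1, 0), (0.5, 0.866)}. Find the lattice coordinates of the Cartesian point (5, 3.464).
3b₁ + 4b₂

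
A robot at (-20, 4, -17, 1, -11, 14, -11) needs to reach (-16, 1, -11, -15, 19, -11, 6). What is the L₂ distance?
46.1628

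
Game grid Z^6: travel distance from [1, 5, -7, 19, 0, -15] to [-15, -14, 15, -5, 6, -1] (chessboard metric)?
24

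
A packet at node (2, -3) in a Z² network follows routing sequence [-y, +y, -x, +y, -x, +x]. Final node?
(1, -2)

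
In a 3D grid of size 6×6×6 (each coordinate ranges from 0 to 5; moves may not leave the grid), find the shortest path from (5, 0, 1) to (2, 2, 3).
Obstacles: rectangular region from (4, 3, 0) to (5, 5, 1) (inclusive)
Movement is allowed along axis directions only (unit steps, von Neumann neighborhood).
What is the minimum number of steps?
7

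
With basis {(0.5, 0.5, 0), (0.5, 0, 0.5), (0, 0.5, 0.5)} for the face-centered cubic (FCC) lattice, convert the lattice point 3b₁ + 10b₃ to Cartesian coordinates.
(1.5, 6.5, 5)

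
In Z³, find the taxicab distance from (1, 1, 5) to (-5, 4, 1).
13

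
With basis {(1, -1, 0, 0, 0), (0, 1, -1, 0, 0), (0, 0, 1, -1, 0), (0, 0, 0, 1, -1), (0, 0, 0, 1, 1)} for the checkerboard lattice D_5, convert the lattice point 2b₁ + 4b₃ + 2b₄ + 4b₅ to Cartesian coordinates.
(2, -2, 4, 2, 2)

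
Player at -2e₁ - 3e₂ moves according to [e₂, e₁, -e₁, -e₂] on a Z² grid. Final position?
(-2, -3)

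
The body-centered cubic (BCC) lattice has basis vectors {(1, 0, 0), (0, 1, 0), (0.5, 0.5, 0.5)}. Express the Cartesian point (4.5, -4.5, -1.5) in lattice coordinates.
6b₁ - 3b₂ - 3b₃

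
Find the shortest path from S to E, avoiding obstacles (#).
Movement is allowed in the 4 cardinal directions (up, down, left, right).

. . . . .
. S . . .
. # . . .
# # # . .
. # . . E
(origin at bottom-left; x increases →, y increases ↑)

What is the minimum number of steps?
6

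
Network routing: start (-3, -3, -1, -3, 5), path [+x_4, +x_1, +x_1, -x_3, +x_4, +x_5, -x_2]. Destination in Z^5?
(-1, -4, -2, -1, 6)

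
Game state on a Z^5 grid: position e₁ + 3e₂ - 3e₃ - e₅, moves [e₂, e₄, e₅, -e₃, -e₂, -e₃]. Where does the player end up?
(1, 3, -5, 1, 0)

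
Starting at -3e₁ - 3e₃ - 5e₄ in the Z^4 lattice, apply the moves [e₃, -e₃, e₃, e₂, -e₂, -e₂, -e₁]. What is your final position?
(-4, -1, -2, -5)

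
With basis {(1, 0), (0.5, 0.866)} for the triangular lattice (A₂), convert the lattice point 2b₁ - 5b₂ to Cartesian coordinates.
(-0.5, -4.33)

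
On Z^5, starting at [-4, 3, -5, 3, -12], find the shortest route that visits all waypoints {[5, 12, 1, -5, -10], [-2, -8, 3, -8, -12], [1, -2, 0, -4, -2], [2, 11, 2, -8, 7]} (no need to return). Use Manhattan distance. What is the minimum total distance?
111
(one optimal route: (-4, 3, -5, 3, -12) → (-2, -8, 3, -8, -12) → (1, -2, 0, -4, -2) → (5, 12, 1, -5, -10) → (2, 11, 2, -8, 7))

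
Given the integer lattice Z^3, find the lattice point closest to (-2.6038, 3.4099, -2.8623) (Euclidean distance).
(-3, 3, -3)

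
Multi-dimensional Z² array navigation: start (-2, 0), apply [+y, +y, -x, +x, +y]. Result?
(-2, 3)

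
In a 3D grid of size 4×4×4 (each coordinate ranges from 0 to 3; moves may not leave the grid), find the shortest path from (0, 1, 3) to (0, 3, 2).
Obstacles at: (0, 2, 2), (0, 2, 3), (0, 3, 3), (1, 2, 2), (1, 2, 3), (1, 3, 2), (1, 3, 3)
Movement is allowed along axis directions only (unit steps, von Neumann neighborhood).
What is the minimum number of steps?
5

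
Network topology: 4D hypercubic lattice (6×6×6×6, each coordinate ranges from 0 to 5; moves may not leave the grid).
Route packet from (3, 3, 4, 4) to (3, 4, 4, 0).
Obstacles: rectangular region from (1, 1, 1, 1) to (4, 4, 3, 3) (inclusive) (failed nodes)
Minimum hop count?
5
(one shortest path: (3, 3, 4, 4) → (3, 4, 4, 4) → (3, 4, 4, 3) → (3, 4, 4, 2) → (3, 4, 4, 1) → (3, 4, 4, 0))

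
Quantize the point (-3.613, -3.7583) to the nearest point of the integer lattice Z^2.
(-4, -4)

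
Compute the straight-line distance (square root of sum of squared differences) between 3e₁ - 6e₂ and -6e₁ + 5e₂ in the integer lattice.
14.2127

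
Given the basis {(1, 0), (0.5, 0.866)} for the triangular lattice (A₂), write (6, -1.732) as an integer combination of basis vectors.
7b₁ - 2b₂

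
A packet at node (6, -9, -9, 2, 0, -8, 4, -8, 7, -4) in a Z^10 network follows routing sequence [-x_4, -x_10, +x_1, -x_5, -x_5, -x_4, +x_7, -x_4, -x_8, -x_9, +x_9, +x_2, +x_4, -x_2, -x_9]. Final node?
(7, -9, -9, 0, -2, -8, 5, -9, 6, -5)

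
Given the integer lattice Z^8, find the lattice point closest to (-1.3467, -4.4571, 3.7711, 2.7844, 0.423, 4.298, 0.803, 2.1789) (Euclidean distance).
(-1, -4, 4, 3, 0, 4, 1, 2)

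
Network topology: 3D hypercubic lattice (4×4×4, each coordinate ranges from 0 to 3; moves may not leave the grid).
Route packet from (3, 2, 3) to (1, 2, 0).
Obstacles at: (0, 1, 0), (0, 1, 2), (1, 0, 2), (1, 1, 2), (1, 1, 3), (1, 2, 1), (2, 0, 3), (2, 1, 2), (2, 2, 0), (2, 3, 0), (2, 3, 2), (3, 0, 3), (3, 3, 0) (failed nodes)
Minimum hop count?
7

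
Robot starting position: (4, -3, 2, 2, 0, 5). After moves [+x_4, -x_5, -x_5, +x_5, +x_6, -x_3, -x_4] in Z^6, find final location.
(4, -3, 1, 2, -1, 6)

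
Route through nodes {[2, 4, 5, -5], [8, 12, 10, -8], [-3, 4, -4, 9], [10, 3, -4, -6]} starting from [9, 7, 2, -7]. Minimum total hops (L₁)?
85
(one optimal route: (9, 7, 2, -7) → (8, 12, 10, -8) → (2, 4, 5, -5) → (10, 3, -4, -6) → (-3, 4, -4, 9))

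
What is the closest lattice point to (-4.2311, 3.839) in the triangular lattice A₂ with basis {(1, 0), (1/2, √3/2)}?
(-4, 3.464)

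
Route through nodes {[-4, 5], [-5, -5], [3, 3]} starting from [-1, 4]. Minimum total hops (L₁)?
25
(one optimal route: (-1, 4) → (3, 3) → (-4, 5) → (-5, -5))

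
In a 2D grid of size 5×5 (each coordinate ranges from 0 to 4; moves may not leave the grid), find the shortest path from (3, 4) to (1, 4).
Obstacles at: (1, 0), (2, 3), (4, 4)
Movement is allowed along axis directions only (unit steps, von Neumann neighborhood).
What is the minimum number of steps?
2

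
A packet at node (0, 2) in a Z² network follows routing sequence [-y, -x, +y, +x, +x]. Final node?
(1, 2)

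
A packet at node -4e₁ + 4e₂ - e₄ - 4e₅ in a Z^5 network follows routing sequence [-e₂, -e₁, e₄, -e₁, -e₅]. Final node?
(-6, 3, 0, 0, -5)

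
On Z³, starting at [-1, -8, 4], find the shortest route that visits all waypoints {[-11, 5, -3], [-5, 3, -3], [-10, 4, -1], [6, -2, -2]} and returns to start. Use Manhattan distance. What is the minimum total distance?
74
(one optimal route: (-1, -8, 4) → (-10, 4, -1) → (-11, 5, -3) → (-5, 3, -3) → (6, -2, -2) → (-1, -8, 4))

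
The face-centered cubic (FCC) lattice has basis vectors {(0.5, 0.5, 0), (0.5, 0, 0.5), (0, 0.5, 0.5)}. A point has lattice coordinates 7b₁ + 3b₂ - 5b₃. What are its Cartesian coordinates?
(5, 1, -1)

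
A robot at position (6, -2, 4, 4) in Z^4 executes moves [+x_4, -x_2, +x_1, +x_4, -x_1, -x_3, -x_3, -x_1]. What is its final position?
(5, -3, 2, 6)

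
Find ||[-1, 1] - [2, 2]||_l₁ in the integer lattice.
4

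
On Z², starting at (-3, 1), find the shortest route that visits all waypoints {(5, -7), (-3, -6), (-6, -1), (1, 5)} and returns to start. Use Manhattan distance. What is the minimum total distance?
46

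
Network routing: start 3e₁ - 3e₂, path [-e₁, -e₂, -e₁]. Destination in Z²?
(1, -4)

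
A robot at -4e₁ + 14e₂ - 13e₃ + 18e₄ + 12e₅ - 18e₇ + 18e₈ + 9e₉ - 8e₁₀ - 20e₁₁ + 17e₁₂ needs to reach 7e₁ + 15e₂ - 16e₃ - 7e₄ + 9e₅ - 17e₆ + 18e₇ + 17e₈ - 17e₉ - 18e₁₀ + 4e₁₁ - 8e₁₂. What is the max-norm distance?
36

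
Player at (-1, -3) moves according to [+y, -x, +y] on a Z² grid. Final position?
(-2, -1)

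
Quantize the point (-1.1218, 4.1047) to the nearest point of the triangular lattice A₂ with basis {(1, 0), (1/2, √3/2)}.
(-1.5, 4.33)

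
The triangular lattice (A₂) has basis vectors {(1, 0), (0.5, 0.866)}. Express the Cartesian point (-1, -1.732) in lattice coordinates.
-2b₂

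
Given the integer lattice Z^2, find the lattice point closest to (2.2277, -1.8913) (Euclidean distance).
(2, -2)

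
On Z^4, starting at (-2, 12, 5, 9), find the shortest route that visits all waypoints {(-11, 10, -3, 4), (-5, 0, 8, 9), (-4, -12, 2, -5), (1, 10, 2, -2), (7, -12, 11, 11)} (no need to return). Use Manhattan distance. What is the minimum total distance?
136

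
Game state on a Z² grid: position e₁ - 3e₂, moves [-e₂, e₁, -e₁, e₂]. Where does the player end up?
(1, -3)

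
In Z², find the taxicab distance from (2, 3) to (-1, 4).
4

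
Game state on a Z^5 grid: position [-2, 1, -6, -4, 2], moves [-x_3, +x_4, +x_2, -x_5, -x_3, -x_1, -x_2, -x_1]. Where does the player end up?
(-4, 1, -8, -3, 1)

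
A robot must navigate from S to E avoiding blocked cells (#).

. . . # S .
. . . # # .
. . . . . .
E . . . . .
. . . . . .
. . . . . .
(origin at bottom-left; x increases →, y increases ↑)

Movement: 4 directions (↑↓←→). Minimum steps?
9
(one shortest path: (4, 5) → (5, 5) → (5, 4) → (5, 3) → (4, 3) → (3, 3) → (2, 3) → (1, 3) → (0, 3) → (0, 2))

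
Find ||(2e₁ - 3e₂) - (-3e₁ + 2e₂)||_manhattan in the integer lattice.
10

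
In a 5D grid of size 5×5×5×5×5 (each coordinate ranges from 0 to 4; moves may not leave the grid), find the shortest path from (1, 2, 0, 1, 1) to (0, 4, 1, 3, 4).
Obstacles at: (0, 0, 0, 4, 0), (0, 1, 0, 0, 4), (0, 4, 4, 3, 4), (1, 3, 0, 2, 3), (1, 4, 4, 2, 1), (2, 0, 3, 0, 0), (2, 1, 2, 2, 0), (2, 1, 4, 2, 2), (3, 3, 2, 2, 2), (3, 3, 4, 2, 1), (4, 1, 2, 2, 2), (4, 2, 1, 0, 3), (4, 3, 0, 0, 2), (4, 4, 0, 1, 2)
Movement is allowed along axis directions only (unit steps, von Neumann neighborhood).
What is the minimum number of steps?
9
(one shortest path: (1, 2, 0, 1, 1) → (0, 2, 0, 1, 1) → (0, 3, 0, 1, 1) → (0, 4, 0, 1, 1) → (0, 4, 1, 1, 1) → (0, 4, 1, 2, 1) → (0, 4, 1, 3, 1) → (0, 4, 1, 3, 2) → (0, 4, 1, 3, 3) → (0, 4, 1, 3, 4))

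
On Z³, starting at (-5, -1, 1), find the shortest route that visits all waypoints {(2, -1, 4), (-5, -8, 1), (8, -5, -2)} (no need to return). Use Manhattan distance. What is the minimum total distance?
40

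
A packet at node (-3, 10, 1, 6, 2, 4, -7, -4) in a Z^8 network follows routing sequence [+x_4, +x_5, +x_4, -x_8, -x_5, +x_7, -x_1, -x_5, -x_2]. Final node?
(-4, 9, 1, 8, 1, 4, -6, -5)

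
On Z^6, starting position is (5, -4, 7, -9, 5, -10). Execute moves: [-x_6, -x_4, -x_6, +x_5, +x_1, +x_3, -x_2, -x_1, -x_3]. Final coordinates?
(5, -5, 7, -10, 6, -12)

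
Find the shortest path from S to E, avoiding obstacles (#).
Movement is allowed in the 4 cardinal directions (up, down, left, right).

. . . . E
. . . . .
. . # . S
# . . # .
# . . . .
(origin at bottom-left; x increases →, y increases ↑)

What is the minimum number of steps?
2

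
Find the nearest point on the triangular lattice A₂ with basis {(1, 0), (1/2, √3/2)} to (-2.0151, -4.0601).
(-2.5, -4.33)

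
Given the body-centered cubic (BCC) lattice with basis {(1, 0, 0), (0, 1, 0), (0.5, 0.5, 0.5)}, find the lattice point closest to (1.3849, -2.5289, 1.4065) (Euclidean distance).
(1.5, -2.5, 1.5)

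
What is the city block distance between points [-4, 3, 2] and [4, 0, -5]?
18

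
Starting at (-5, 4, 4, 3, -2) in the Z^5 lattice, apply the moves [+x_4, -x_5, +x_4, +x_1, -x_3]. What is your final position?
(-4, 4, 3, 5, -3)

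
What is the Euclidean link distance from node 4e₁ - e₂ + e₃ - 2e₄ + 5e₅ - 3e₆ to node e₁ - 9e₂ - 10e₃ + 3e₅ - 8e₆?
15.0665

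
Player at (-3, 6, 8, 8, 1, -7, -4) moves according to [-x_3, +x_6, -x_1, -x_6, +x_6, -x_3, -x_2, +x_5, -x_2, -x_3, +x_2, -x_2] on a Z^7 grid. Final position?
(-4, 4, 5, 8, 2, -6, -4)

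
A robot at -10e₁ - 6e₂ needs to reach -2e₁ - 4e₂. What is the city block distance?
10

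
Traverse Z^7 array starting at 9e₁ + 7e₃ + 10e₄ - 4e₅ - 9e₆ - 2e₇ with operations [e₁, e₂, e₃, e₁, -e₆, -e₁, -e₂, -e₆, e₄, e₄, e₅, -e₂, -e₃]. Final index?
(10, -1, 7, 12, -3, -11, -2)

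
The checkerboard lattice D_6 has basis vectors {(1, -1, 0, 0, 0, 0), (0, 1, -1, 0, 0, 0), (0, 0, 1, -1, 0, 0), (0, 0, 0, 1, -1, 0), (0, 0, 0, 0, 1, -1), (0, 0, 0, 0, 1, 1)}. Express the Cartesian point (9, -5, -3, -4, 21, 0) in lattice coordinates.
9b₁ + 4b₂ + b₃ - 3b₄ + 9b₅ + 9b₆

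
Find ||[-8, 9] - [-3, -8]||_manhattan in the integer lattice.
22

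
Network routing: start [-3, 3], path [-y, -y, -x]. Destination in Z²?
(-4, 1)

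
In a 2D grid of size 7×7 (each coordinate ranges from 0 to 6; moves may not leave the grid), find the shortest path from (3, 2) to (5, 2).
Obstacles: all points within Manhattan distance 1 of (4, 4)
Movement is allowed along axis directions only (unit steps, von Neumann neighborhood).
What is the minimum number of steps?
2
(one shortest path: (3, 2) → (4, 2) → (5, 2))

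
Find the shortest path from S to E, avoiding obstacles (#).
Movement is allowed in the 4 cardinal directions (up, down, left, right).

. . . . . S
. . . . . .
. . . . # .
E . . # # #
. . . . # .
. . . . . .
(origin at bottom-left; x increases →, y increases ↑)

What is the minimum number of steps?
8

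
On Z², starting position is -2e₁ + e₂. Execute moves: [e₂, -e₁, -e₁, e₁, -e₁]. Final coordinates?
(-4, 2)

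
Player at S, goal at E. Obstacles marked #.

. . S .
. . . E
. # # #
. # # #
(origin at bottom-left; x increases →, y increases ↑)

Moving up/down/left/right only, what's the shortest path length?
2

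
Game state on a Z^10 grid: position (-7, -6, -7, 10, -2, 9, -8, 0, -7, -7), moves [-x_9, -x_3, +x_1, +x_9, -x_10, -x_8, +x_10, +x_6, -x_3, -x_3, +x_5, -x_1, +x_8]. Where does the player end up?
(-7, -6, -10, 10, -1, 10, -8, 0, -7, -7)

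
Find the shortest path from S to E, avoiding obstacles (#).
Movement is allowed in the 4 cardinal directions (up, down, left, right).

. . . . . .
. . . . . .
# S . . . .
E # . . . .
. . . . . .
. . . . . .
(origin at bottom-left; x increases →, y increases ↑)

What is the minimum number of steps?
6
(one shortest path: (1, 3) → (2, 3) → (2, 2) → (2, 1) → (1, 1) → (0, 1) → (0, 2))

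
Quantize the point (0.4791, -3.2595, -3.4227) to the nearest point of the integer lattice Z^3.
(0, -3, -3)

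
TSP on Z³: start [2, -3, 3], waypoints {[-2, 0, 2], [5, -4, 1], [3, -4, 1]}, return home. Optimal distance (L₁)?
26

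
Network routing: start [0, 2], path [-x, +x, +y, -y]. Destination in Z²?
(0, 2)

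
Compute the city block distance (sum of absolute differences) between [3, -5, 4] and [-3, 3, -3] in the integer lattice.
21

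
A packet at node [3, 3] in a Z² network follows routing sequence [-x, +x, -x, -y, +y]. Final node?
(2, 3)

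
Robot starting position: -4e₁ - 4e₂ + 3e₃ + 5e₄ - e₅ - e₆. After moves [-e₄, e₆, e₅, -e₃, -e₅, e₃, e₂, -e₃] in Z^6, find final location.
(-4, -3, 2, 4, -1, 0)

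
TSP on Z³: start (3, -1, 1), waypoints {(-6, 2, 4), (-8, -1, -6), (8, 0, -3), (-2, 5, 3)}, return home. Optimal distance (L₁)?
66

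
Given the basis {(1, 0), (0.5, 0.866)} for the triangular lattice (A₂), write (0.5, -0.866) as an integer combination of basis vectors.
b₁ - b₂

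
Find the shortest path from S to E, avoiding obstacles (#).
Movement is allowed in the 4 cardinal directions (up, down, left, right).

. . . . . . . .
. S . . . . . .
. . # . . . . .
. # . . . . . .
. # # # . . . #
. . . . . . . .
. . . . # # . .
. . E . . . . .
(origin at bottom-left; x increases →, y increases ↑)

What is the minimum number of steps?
9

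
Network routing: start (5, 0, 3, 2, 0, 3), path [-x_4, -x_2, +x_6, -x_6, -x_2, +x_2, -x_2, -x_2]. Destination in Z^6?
(5, -3, 3, 1, 0, 3)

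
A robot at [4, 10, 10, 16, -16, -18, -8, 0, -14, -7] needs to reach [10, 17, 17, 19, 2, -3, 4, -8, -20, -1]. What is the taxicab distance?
88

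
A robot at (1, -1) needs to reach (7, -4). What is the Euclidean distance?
6.7082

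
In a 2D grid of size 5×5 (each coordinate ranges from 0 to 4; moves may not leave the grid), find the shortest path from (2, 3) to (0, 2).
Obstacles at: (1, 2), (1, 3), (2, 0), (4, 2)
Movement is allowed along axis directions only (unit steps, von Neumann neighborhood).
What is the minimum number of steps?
5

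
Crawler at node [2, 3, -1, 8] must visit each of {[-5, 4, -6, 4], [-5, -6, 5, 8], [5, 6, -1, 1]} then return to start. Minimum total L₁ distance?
80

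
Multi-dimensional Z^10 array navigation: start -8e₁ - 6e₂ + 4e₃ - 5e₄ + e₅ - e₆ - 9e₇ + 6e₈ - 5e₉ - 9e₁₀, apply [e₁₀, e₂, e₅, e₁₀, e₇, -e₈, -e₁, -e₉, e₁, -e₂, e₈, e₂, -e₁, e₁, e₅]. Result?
(-8, -5, 4, -5, 3, -1, -8, 6, -6, -7)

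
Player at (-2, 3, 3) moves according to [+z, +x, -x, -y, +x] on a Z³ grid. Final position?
(-1, 2, 4)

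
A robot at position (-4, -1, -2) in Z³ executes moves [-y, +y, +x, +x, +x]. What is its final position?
(-1, -1, -2)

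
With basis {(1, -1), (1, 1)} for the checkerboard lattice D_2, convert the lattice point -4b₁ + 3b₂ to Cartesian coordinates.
(-1, 7)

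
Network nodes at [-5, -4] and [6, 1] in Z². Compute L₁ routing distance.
16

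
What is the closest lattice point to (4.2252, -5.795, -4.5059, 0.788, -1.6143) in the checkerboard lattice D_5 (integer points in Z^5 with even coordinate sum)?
(4, -6, -5, 1, -2)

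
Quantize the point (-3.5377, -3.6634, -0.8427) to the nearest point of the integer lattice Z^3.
(-4, -4, -1)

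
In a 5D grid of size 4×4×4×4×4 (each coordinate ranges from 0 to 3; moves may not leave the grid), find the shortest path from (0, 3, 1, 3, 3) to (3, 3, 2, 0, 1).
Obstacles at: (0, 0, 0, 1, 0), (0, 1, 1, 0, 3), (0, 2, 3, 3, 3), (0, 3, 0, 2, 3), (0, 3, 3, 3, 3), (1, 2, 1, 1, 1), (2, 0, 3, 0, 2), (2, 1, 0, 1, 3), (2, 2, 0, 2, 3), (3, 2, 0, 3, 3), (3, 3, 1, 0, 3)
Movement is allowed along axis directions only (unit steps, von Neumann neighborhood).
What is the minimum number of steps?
9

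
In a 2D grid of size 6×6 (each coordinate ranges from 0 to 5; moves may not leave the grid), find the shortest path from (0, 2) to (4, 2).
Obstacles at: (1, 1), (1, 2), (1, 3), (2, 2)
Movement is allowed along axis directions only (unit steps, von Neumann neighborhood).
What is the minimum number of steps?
8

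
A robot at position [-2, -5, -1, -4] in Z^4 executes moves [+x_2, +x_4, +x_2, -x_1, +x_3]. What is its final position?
(-3, -3, 0, -3)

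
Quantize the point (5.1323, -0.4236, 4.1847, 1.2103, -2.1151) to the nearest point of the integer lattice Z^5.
(5, 0, 4, 1, -2)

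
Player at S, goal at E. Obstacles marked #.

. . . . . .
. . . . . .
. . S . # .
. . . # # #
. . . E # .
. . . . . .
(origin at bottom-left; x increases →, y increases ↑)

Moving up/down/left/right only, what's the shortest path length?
3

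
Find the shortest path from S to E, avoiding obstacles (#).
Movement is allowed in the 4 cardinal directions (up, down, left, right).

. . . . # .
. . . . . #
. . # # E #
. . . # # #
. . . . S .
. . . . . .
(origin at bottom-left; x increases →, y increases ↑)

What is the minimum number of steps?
10
(one shortest path: (4, 1) → (3, 1) → (2, 1) → (1, 1) → (1, 2) → (1, 3) → (1, 4) → (2, 4) → (3, 4) → (4, 4) → (4, 3))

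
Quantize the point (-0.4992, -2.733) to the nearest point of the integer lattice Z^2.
(0, -3)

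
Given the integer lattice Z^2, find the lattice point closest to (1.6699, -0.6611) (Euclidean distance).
(2, -1)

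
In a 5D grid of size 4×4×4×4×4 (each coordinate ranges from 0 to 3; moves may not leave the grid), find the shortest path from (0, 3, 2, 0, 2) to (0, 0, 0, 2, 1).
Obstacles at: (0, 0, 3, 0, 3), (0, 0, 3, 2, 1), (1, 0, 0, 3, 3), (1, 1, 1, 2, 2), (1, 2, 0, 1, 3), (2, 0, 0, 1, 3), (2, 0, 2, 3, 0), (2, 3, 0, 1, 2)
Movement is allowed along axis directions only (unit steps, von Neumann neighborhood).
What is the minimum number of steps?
8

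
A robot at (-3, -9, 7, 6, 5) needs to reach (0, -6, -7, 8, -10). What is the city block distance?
37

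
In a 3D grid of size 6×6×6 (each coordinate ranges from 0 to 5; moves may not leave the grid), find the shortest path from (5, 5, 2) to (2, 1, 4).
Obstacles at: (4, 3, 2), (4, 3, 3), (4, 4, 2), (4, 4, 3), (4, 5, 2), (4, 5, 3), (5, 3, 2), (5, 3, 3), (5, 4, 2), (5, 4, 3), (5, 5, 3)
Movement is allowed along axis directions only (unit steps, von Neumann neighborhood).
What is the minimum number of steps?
11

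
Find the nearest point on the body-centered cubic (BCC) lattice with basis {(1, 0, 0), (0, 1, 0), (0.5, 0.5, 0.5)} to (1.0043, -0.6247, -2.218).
(1, -1, -2)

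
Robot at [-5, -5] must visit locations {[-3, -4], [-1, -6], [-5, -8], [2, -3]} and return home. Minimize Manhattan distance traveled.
24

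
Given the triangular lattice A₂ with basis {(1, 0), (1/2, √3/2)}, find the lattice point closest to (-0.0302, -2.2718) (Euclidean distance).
(0, -1.732)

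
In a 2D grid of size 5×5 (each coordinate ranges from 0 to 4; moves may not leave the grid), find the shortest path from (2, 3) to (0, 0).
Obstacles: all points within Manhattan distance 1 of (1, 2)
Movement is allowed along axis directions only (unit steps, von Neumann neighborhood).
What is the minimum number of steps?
7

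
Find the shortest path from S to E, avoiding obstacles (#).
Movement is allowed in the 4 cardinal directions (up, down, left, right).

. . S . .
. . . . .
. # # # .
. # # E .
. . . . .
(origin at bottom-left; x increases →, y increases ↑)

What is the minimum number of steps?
6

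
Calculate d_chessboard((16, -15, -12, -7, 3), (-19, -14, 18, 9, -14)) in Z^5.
35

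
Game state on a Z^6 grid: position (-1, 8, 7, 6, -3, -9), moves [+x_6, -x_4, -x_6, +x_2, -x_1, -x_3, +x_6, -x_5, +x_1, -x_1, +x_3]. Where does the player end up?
(-2, 9, 7, 5, -4, -8)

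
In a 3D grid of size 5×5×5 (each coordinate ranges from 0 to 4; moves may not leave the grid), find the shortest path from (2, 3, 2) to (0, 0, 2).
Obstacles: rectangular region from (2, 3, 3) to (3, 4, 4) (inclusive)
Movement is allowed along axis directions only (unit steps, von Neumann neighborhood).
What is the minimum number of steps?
5
(one shortest path: (2, 3, 2) → (1, 3, 2) → (0, 3, 2) → (0, 2, 2) → (0, 1, 2) → (0, 0, 2))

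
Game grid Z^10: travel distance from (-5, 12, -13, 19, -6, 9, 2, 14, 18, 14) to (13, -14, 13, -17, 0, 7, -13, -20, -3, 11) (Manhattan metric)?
187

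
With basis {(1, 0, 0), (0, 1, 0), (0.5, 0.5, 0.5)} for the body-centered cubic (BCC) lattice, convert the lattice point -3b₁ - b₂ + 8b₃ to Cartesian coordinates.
(1, 3, 4)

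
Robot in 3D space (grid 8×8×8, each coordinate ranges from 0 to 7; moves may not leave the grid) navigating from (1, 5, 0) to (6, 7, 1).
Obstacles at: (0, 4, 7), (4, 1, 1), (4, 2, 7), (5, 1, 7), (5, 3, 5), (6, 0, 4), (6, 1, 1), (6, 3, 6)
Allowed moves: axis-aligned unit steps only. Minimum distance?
8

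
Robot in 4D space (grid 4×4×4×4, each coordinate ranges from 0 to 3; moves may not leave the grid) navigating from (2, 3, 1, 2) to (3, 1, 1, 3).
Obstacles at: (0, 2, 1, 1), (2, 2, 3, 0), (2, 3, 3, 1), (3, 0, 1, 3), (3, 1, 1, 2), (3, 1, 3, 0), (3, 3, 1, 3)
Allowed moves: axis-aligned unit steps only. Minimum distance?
4
(one shortest path: (2, 3, 1, 2) → (3, 3, 1, 2) → (3, 2, 1, 2) → (3, 2, 1, 3) → (3, 1, 1, 3))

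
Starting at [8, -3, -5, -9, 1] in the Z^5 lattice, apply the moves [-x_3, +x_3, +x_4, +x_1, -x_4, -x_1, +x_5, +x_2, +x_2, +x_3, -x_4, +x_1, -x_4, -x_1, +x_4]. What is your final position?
(8, -1, -4, -10, 2)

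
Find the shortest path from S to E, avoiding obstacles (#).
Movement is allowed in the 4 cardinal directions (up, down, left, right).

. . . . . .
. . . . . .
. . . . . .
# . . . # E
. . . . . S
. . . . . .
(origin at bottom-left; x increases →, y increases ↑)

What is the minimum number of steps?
1
(one shortest path: (5, 1) → (5, 2))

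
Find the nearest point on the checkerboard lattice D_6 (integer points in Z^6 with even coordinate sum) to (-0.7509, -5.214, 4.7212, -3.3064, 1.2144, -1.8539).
(-1, -5, 5, -4, 1, -2)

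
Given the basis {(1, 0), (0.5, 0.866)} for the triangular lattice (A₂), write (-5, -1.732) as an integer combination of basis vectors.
-4b₁ - 2b₂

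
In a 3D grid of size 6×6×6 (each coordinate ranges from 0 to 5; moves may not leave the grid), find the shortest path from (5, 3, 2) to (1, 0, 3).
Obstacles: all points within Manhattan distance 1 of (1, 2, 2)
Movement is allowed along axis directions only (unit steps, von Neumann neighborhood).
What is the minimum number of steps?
8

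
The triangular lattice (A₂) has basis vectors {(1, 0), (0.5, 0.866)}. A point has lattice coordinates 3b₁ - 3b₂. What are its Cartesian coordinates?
(1.5, -2.598)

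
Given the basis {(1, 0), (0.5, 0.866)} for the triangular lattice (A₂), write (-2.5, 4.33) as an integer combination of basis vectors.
-5b₁ + 5b₂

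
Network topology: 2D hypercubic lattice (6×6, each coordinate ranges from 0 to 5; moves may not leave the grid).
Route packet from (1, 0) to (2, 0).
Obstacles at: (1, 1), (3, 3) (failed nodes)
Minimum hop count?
1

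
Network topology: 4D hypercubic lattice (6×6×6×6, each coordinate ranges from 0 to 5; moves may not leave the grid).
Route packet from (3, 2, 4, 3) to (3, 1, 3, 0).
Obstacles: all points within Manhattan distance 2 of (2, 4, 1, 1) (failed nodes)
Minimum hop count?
5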